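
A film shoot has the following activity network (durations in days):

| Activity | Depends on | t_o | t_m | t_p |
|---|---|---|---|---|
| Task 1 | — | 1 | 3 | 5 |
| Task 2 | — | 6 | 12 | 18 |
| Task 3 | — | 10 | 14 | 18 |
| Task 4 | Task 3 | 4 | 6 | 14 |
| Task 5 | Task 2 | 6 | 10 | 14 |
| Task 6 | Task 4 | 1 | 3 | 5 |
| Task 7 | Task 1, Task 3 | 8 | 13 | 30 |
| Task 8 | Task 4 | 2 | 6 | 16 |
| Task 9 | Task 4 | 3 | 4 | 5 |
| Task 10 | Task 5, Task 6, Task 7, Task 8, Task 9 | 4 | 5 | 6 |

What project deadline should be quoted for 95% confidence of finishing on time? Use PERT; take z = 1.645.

40.4 days

te_Task 1 = (1 + 4·3 + 5)/6 = 18/6 = 3; σ²_Task 1 = ((5−1)/6)² = 0.444
te_Task 2 = (6 + 4·12 + 18)/6 = 72/6 = 12; σ²_Task 2 = ((18−6)/6)² = 4.000
te_Task 3 = (10 + 4·14 + 18)/6 = 84/6 = 14; σ²_Task 3 = ((18−10)/6)² = 1.778
te_Task 4 = (4 + 4·6 + 14)/6 = 42/6 = 7; σ²_Task 4 = ((14−4)/6)² = 2.778
te_Task 5 = (6 + 4·10 + 14)/6 = 60/6 = 10; σ²_Task 5 = ((14−6)/6)² = 1.778
te_Task 6 = (1 + 4·3 + 5)/6 = 18/6 = 3; σ²_Task 6 = ((5−1)/6)² = 0.444
te_Task 7 = (8 + 4·13 + 30)/6 = 90/6 = 15; σ²_Task 7 = ((30−8)/6)² = 13.444
te_Task 8 = (2 + 4·6 + 16)/6 = 42/6 = 7; σ²_Task 8 = ((16−2)/6)² = 5.444
te_Task 9 = (3 + 4·4 + 5)/6 = 24/6 = 4; σ²_Task 9 = ((5−3)/6)² = 0.111
te_Task 10 = (4 + 4·5 + 6)/6 = 30/6 = 5; σ²_Task 10 = ((6−4)/6)² = 0.111

Forward pass:
ES_Task 1 = 0; EF_Task 1 = 3
ES_Task 2 = 0; EF_Task 2 = 12
ES_Task 3 = 0; EF_Task 3 = 14
ES_Task 4 = 14; EF_Task 4 = 14+7 = 21
ES_Task 5 = 12; EF_Task 5 = 12+10 = 22
ES_Task 6 = 21; EF_Task 6 = 21+3 = 24
ES_Task 7 = max(EF_Task 1=3, EF_Task 3=14) = 14; EF_Task 7 = 14+15 = 29
ES_Task 8 = 21; EF_Task 8 = 21+7 = 28
ES_Task 9 = 21; EF_Task 9 = 21+4 = 25
ES_Task 10 = max(EF_Task 5=22, EF_Task 6=24, EF_Task 7=29, EF_Task 8=28, EF_Task 9=25) = 29; EF_Task 10 = 29+5 = 34
Expected project duration μ = 34 days. Critical path: Task 3 → Task 7 → Task 10.

Variance along critical path = 1.778 + 13.444 + 0.111 = 15.333; σ = 3.916 days.
D = μ + z·σ = 34 + 1.645·3.916 = 40.4 days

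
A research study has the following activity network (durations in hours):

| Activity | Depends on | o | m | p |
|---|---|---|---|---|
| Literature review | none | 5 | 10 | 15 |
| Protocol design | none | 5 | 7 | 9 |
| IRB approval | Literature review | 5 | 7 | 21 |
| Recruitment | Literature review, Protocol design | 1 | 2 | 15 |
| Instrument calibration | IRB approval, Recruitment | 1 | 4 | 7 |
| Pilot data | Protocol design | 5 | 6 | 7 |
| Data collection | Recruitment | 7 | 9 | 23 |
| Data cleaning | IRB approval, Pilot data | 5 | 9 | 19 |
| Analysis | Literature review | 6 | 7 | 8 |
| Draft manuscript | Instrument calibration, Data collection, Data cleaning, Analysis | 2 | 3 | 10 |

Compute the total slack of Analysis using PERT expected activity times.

te_Literature review = (5 + 4·10 + 15)/6 = 60/6 = 10
te_Protocol design = (5 + 4·7 + 9)/6 = 42/6 = 7
te_IRB approval = (5 + 4·7 + 21)/6 = 54/6 = 9
te_Recruitment = (1 + 4·2 + 15)/6 = 24/6 = 4
te_Instrument calibration = (1 + 4·4 + 7)/6 = 24/6 = 4
te_Pilot data = (5 + 4·6 + 7)/6 = 36/6 = 6
te_Data collection = (7 + 4·9 + 23)/6 = 66/6 = 11
te_Data cleaning = (5 + 4·9 + 19)/6 = 60/6 = 10
te_Analysis = (6 + 4·7 + 8)/6 = 42/6 = 7
te_Draft manuscript = (2 + 4·3 + 10)/6 = 24/6 = 4

Forward pass:
ES_Literature review = 0; EF_Literature review = 10
ES_Protocol design = 0; EF_Protocol design = 7
ES_IRB approval = 10; EF_IRB approval = 10+9 = 19
ES_Recruitment = max(EF_Literature review=10, EF_Protocol design=7) = 10; EF_Recruitment = 10+4 = 14
ES_Instrument calibration = max(EF_IRB approval=19, EF_Recruitment=14) = 19; EF_Instrument calibration = 19+4 = 23
ES_Pilot data = 7; EF_Pilot data = 7+6 = 13
ES_Data collection = 14; EF_Data collection = 14+11 = 25
ES_Data cleaning = max(EF_IRB approval=19, EF_Pilot data=13) = 19; EF_Data cleaning = 19+10 = 29
ES_Analysis = 10; EF_Analysis = 10+7 = 17
ES_Draft manuscript = max(EF_Instrument calibration=23, EF_Data collection=25, EF_Data cleaning=29, EF_Analysis=17) = 29; EF_Draft manuscript = 29+4 = 33
Expected project duration μ = 33 hours. Critical path: Literature review → IRB approval → Data cleaning → Draft manuscript.

Backward pass:
LF_Draft manuscript = 33; LS_Draft manuscript = 33−4 = 29
LF_Analysis = LS_Draft manuscript = 29; LS_Analysis = 29−7 = 22
LF_Data cleaning = LS_Draft manuscript = 29; LS_Data cleaning = 29−10 = 19
LF_Data collection = LS_Draft manuscript = 29; LS_Data collection = 29−11 = 18
LF_Pilot data = LS_Data cleaning = 19; LS_Pilot data = 19−6 = 13
LF_Instrument calibration = LS_Draft manuscript = 29; LS_Instrument calibration = 29−4 = 25
LF_Recruitment = min(LS_Instrument calibration=25, LS_Data collection=18) = 18; LS_Recruitment = 18−4 = 14
LF_IRB approval = min(LS_Instrument calibration=25, LS_Data cleaning=19) = 19; LS_IRB approval = 19−9 = 10
LF_Protocol design = min(LS_Recruitment=14, LS_Pilot data=13) = 13; LS_Protocol design = 13−7 = 6
LF_Literature review = min(LS_IRB approval=10, LS_Recruitment=14, LS_Analysis=22) = 10; LS_Literature review = 10−10 = 0
Slack_Analysis = LS_Analysis − ES_Analysis = 22 − 10 = 12

12 hours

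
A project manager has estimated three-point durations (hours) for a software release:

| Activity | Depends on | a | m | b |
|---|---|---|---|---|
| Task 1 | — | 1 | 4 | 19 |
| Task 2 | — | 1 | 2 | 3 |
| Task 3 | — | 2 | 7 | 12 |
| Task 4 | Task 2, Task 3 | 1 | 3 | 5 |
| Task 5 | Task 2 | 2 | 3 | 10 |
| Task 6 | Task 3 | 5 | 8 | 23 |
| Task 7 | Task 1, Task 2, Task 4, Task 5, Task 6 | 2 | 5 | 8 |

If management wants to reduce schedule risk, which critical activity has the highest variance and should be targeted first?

Task 6

te_Task 1 = (1 + 4·4 + 19)/6 = 36/6 = 6; σ²_Task 1 = ((19−1)/6)² = 9.000
te_Task 2 = (1 + 4·2 + 3)/6 = 12/6 = 2; σ²_Task 2 = ((3−1)/6)² = 0.111
te_Task 3 = (2 + 4·7 + 12)/6 = 42/6 = 7; σ²_Task 3 = ((12−2)/6)² = 2.778
te_Task 4 = (1 + 4·3 + 5)/6 = 18/6 = 3; σ²_Task 4 = ((5−1)/6)² = 0.444
te_Task 5 = (2 + 4·3 + 10)/6 = 24/6 = 4; σ²_Task 5 = ((10−2)/6)² = 1.778
te_Task 6 = (5 + 4·8 + 23)/6 = 60/6 = 10; σ²_Task 6 = ((23−5)/6)² = 9.000
te_Task 7 = (2 + 4·5 + 8)/6 = 30/6 = 5; σ²_Task 7 = ((8−2)/6)² = 1.000

Forward pass:
ES_Task 1 = 0; EF_Task 1 = 6
ES_Task 2 = 0; EF_Task 2 = 2
ES_Task 3 = 0; EF_Task 3 = 7
ES_Task 4 = max(EF_Task 2=2, EF_Task 3=7) = 7; EF_Task 4 = 7+3 = 10
ES_Task 5 = 2; EF_Task 5 = 2+4 = 6
ES_Task 6 = 7; EF_Task 6 = 7+10 = 17
ES_Task 7 = max(EF_Task 1=6, EF_Task 2=2, EF_Task 4=10, EF_Task 5=6, EF_Task 6=17) = 17; EF_Task 7 = 17+5 = 22
Expected project duration μ = 22 hours. Critical path: Task 3 → Task 6 → Task 7.

Variances on critical path: σ²_Task 3=2.778, σ²_Task 6=9.000, σ²_Task 7=1.000.
Largest is σ²_Task 6 = 9.000.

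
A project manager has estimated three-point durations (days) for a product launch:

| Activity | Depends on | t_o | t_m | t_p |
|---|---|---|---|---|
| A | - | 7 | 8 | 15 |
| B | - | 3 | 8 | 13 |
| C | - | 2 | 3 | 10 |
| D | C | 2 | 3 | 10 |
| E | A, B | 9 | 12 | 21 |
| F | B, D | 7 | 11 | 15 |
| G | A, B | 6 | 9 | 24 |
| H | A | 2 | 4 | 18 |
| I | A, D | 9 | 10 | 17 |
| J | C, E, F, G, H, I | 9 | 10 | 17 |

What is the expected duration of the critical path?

te_A = (7 + 4·8 + 15)/6 = 54/6 = 9
te_B = (3 + 4·8 + 13)/6 = 48/6 = 8
te_C = (2 + 4·3 + 10)/6 = 24/6 = 4
te_D = (2 + 4·3 + 10)/6 = 24/6 = 4
te_E = (9 + 4·12 + 21)/6 = 78/6 = 13
te_F = (7 + 4·11 + 15)/6 = 66/6 = 11
te_G = (6 + 4·9 + 24)/6 = 66/6 = 11
te_H = (2 + 4·4 + 18)/6 = 36/6 = 6
te_I = (9 + 4·10 + 17)/6 = 66/6 = 11
te_J = (9 + 4·10 + 17)/6 = 66/6 = 11

Forward pass:
ES_A = 0; EF_A = 9
ES_B = 0; EF_B = 8
ES_C = 0; EF_C = 4
ES_D = 4; EF_D = 4+4 = 8
ES_E = max(EF_A=9, EF_B=8) = 9; EF_E = 9+13 = 22
ES_F = max(EF_B=8, EF_D=8) = 8; EF_F = 8+11 = 19
ES_G = max(EF_A=9, EF_B=8) = 9; EF_G = 9+11 = 20
ES_H = 9; EF_H = 9+6 = 15
ES_I = max(EF_A=9, EF_D=8) = 9; EF_I = 9+11 = 20
ES_J = max(EF_C=4, EF_E=22, EF_F=19, EF_G=20, EF_H=15, EF_I=20) = 22; EF_J = 22+11 = 33
Expected project duration μ = 33 days. Critical path: A → E → J.

33 days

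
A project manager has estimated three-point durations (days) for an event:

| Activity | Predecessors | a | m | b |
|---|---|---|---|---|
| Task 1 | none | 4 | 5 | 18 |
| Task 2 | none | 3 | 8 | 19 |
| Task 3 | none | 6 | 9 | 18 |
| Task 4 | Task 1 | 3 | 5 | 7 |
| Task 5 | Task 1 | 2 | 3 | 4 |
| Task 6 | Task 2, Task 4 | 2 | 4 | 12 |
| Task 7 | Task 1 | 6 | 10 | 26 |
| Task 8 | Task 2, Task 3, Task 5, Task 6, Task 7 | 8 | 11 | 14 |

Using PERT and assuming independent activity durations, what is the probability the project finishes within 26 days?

0.170

te_Task 1 = (4 + 4·5 + 18)/6 = 42/6 = 7; σ²_Task 1 = ((18−4)/6)² = 5.444
te_Task 2 = (3 + 4·8 + 19)/6 = 54/6 = 9; σ²_Task 2 = ((19−3)/6)² = 7.111
te_Task 3 = (6 + 4·9 + 18)/6 = 60/6 = 10; σ²_Task 3 = ((18−6)/6)² = 4.000
te_Task 4 = (3 + 4·5 + 7)/6 = 30/6 = 5; σ²_Task 4 = ((7−3)/6)² = 0.444
te_Task 5 = (2 + 4·3 + 4)/6 = 18/6 = 3; σ²_Task 5 = ((4−2)/6)² = 0.111
te_Task 6 = (2 + 4·4 + 12)/6 = 30/6 = 5; σ²_Task 6 = ((12−2)/6)² = 2.778
te_Task 7 = (6 + 4·10 + 26)/6 = 72/6 = 12; σ²_Task 7 = ((26−6)/6)² = 11.111
te_Task 8 = (8 + 4·11 + 14)/6 = 66/6 = 11; σ²_Task 8 = ((14−8)/6)² = 1.000

Forward pass:
ES_Task 1 = 0; EF_Task 1 = 7
ES_Task 2 = 0; EF_Task 2 = 9
ES_Task 3 = 0; EF_Task 3 = 10
ES_Task 4 = 7; EF_Task 4 = 7+5 = 12
ES_Task 5 = 7; EF_Task 5 = 7+3 = 10
ES_Task 6 = max(EF_Task 2=9, EF_Task 4=12) = 12; EF_Task 6 = 12+5 = 17
ES_Task 7 = 7; EF_Task 7 = 7+12 = 19
ES_Task 8 = max(EF_Task 2=9, EF_Task 3=10, EF_Task 5=10, EF_Task 6=17, EF_Task 7=19) = 19; EF_Task 8 = 19+11 = 30
Expected project duration μ = 30 days. Critical path: Task 1 → Task 7 → Task 8.

Variance along critical path = 5.444 + 11.111 + 1.000 = 17.556; σ = √17.556 = 4.190 days.
Z = (26 − 30) / 4.190 = -0.955
P(T ≤ 26) = Φ(-0.955) ≈ 0.170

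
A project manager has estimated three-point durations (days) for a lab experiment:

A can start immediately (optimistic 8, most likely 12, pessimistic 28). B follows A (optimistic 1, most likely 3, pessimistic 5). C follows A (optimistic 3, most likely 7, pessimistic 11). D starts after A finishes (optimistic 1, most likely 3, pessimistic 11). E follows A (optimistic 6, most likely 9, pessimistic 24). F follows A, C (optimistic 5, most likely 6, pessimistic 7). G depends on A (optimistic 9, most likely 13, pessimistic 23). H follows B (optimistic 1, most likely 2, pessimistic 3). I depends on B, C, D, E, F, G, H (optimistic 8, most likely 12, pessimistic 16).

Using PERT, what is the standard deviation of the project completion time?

te_A = (8 + 4·12 + 28)/6 = 84/6 = 14; σ²_A = ((28−8)/6)² = 11.111
te_B = (1 + 4·3 + 5)/6 = 18/6 = 3; σ²_B = ((5−1)/6)² = 0.444
te_C = (3 + 4·7 + 11)/6 = 42/6 = 7; σ²_C = ((11−3)/6)² = 1.778
te_D = (1 + 4·3 + 11)/6 = 24/6 = 4; σ²_D = ((11−1)/6)² = 2.778
te_E = (6 + 4·9 + 24)/6 = 66/6 = 11; σ²_E = ((24−6)/6)² = 9.000
te_F = (5 + 4·6 + 7)/6 = 36/6 = 6; σ²_F = ((7−5)/6)² = 0.111
te_G = (9 + 4·13 + 23)/6 = 84/6 = 14; σ²_G = ((23−9)/6)² = 5.444
te_H = (1 + 4·2 + 3)/6 = 12/6 = 2; σ²_H = ((3−1)/6)² = 0.111
te_I = (8 + 4·12 + 16)/6 = 72/6 = 12; σ²_I = ((16−8)/6)² = 1.778

Forward pass:
ES_A = 0; EF_A = 14
ES_B = 14; EF_B = 14+3 = 17
ES_C = 14; EF_C = 14+7 = 21
ES_D = 14; EF_D = 14+4 = 18
ES_E = 14; EF_E = 14+11 = 25
ES_F = max(EF_A=14, EF_C=21) = 21; EF_F = 21+6 = 27
ES_G = 14; EF_G = 14+14 = 28
ES_H = 17; EF_H = 17+2 = 19
ES_I = max(EF_B=17, EF_C=21, EF_D=18, EF_E=25, EF_F=27, EF_G=28, EF_H=19) = 28; EF_I = 28+12 = 40
Expected project duration μ = 40 days. Critical path: A → G → I.

Variance along critical path = 11.111 + 5.444 + 1.778 = 18.333
σ = √18.333 = 4.282 days

4.28 days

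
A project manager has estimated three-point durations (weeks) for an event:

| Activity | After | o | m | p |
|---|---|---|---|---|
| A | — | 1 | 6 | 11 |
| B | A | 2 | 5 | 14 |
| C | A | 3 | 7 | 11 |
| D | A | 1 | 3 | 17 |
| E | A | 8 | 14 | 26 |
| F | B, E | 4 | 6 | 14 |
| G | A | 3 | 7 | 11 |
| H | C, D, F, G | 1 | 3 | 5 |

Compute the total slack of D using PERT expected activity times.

17 weeks

te_A = (1 + 4·6 + 11)/6 = 36/6 = 6
te_B = (2 + 4·5 + 14)/6 = 36/6 = 6
te_C = (3 + 4·7 + 11)/6 = 42/6 = 7
te_D = (1 + 4·3 + 17)/6 = 30/6 = 5
te_E = (8 + 4·14 + 26)/6 = 90/6 = 15
te_F = (4 + 4·6 + 14)/6 = 42/6 = 7
te_G = (3 + 4·7 + 11)/6 = 42/6 = 7
te_H = (1 + 4·3 + 5)/6 = 18/6 = 3

Forward pass:
ES_A = 0; EF_A = 6
ES_B = 6; EF_B = 6+6 = 12
ES_C = 6; EF_C = 6+7 = 13
ES_D = 6; EF_D = 6+5 = 11
ES_E = 6; EF_E = 6+15 = 21
ES_F = max(EF_B=12, EF_E=21) = 21; EF_F = 21+7 = 28
ES_G = 6; EF_G = 6+7 = 13
ES_H = max(EF_C=13, EF_D=11, EF_F=28, EF_G=13) = 28; EF_H = 28+3 = 31
Expected project duration μ = 31 weeks. Critical path: A → E → F → H.

Backward pass:
LF_H = 31; LS_H = 31−3 = 28
LF_G = LS_H = 28; LS_G = 28−7 = 21
LF_F = LS_H = 28; LS_F = 28−7 = 21
LF_E = LS_F = 21; LS_E = 21−15 = 6
LF_D = LS_H = 28; LS_D = 28−5 = 23
LF_C = LS_H = 28; LS_C = 28−7 = 21
LF_B = LS_F = 21; LS_B = 21−6 = 15
LF_A = min(LS_B=15, LS_C=21, LS_D=23, LS_E=6, LS_G=21) = 6; LS_A = 6−6 = 0
Slack_D = LS_D − ES_D = 23 − 6 = 17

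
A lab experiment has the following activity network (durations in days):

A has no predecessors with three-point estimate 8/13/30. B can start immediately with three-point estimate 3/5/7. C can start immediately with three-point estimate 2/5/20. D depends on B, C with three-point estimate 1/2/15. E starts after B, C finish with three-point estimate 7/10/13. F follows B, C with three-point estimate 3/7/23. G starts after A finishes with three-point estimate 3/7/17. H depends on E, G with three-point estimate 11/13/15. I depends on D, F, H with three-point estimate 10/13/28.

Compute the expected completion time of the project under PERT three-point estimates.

te_A = (8 + 4·13 + 30)/6 = 90/6 = 15
te_B = (3 + 4·5 + 7)/6 = 30/6 = 5
te_C = (2 + 4·5 + 20)/6 = 42/6 = 7
te_D = (1 + 4·2 + 15)/6 = 24/6 = 4
te_E = (7 + 4·10 + 13)/6 = 60/6 = 10
te_F = (3 + 4·7 + 23)/6 = 54/6 = 9
te_G = (3 + 4·7 + 17)/6 = 48/6 = 8
te_H = (11 + 4·13 + 15)/6 = 78/6 = 13
te_I = (10 + 4·13 + 28)/6 = 90/6 = 15

Forward pass:
ES_A = 0; EF_A = 15
ES_B = 0; EF_B = 5
ES_C = 0; EF_C = 7
ES_D = max(EF_B=5, EF_C=7) = 7; EF_D = 7+4 = 11
ES_E = max(EF_B=5, EF_C=7) = 7; EF_E = 7+10 = 17
ES_F = max(EF_B=5, EF_C=7) = 7; EF_F = 7+9 = 16
ES_G = 15; EF_G = 15+8 = 23
ES_H = max(EF_E=17, EF_G=23) = 23; EF_H = 23+13 = 36
ES_I = max(EF_D=11, EF_F=16, EF_H=36) = 36; EF_I = 36+15 = 51
Expected project duration μ = 51 days. Critical path: A → G → H → I.

51 days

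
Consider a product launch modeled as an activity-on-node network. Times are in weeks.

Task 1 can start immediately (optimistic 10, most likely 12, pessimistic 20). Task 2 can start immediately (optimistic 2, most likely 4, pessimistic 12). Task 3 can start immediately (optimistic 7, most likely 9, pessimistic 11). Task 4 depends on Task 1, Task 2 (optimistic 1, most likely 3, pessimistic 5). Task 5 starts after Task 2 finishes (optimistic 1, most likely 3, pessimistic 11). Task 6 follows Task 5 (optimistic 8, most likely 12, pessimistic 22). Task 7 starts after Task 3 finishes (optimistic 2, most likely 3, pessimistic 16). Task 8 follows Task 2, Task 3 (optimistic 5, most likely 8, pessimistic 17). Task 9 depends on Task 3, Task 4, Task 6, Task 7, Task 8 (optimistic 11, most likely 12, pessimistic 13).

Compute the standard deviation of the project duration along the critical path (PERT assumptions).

3.33 weeks

te_Task 1 = (10 + 4·12 + 20)/6 = 78/6 = 13; σ²_Task 1 = ((20−10)/6)² = 2.778
te_Task 2 = (2 + 4·4 + 12)/6 = 30/6 = 5; σ²_Task 2 = ((12−2)/6)² = 2.778
te_Task 3 = (7 + 4·9 + 11)/6 = 54/6 = 9; σ²_Task 3 = ((11−7)/6)² = 0.444
te_Task 4 = (1 + 4·3 + 5)/6 = 18/6 = 3; σ²_Task 4 = ((5−1)/6)² = 0.444
te_Task 5 = (1 + 4·3 + 11)/6 = 24/6 = 4; σ²_Task 5 = ((11−1)/6)² = 2.778
te_Task 6 = (8 + 4·12 + 22)/6 = 78/6 = 13; σ²_Task 6 = ((22−8)/6)² = 5.444
te_Task 7 = (2 + 4·3 + 16)/6 = 30/6 = 5; σ²_Task 7 = ((16−2)/6)² = 5.444
te_Task 8 = (5 + 4·8 + 17)/6 = 54/6 = 9; σ²_Task 8 = ((17−5)/6)² = 4.000
te_Task 9 = (11 + 4·12 + 13)/6 = 72/6 = 12; σ²_Task 9 = ((13−11)/6)² = 0.111

Forward pass:
ES_Task 1 = 0; EF_Task 1 = 13
ES_Task 2 = 0; EF_Task 2 = 5
ES_Task 3 = 0; EF_Task 3 = 9
ES_Task 4 = max(EF_Task 1=13, EF_Task 2=5) = 13; EF_Task 4 = 13+3 = 16
ES_Task 5 = 5; EF_Task 5 = 5+4 = 9
ES_Task 6 = 9; EF_Task 6 = 9+13 = 22
ES_Task 7 = 9; EF_Task 7 = 9+5 = 14
ES_Task 8 = max(EF_Task 2=5, EF_Task 3=9) = 9; EF_Task 8 = 9+9 = 18
ES_Task 9 = max(EF_Task 3=9, EF_Task 4=16, EF_Task 6=22, EF_Task 7=14, EF_Task 8=18) = 22; EF_Task 9 = 22+12 = 34
Expected project duration μ = 34 weeks. Critical path: Task 2 → Task 5 → Task 6 → Task 9.

Variance along critical path = 2.778 + 2.778 + 5.444 + 0.111 = 11.111
σ = √11.111 = 3.333 weeks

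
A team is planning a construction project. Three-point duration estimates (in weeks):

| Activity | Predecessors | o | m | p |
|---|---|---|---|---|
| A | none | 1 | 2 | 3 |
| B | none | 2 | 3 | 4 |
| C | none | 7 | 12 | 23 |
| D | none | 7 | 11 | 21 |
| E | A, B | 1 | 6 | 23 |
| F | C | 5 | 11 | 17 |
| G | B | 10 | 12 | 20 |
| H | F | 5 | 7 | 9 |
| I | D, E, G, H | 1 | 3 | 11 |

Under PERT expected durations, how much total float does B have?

15 weeks

te_A = (1 + 4·2 + 3)/6 = 12/6 = 2
te_B = (2 + 4·3 + 4)/6 = 18/6 = 3
te_C = (7 + 4·12 + 23)/6 = 78/6 = 13
te_D = (7 + 4·11 + 21)/6 = 72/6 = 12
te_E = (1 + 4·6 + 23)/6 = 48/6 = 8
te_F = (5 + 4·11 + 17)/6 = 66/6 = 11
te_G = (10 + 4·12 + 20)/6 = 78/6 = 13
te_H = (5 + 4·7 + 9)/6 = 42/6 = 7
te_I = (1 + 4·3 + 11)/6 = 24/6 = 4

Forward pass:
ES_A = 0; EF_A = 2
ES_B = 0; EF_B = 3
ES_C = 0; EF_C = 13
ES_D = 0; EF_D = 12
ES_E = max(EF_A=2, EF_B=3) = 3; EF_E = 3+8 = 11
ES_F = 13; EF_F = 13+11 = 24
ES_G = 3; EF_G = 3+13 = 16
ES_H = 24; EF_H = 24+7 = 31
ES_I = max(EF_D=12, EF_E=11, EF_G=16, EF_H=31) = 31; EF_I = 31+4 = 35
Expected project duration μ = 35 weeks. Critical path: C → F → H → I.

Backward pass:
LF_I = 35; LS_I = 35−4 = 31
LF_H = LS_I = 31; LS_H = 31−7 = 24
LF_G = LS_I = 31; LS_G = 31−13 = 18
LF_F = LS_H = 24; LS_F = 24−11 = 13
LF_E = LS_I = 31; LS_E = 31−8 = 23
LF_D = LS_I = 31; LS_D = 31−12 = 19
LF_C = LS_F = 13; LS_C = 13−13 = 0
LF_B = min(LS_E=23, LS_G=18) = 18; LS_B = 18−3 = 15
LF_A = LS_E = 23; LS_A = 23−2 = 21
Slack_B = LS_B − ES_B = 15 − 0 = 15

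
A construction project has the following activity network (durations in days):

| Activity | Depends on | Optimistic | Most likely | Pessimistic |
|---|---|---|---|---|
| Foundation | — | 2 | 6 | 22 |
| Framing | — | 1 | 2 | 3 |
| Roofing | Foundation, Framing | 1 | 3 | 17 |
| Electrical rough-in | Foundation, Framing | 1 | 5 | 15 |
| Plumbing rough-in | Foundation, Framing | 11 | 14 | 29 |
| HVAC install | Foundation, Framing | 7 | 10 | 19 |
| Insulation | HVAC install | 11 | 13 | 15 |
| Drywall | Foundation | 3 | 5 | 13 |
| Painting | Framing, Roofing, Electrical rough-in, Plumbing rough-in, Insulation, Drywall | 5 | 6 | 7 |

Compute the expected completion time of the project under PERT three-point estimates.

te_Foundation = (2 + 4·6 + 22)/6 = 48/6 = 8
te_Framing = (1 + 4·2 + 3)/6 = 12/6 = 2
te_Roofing = (1 + 4·3 + 17)/6 = 30/6 = 5
te_Electrical rough-in = (1 + 4·5 + 15)/6 = 36/6 = 6
te_Plumbing rough-in = (11 + 4·14 + 29)/6 = 96/6 = 16
te_HVAC install = (7 + 4·10 + 19)/6 = 66/6 = 11
te_Insulation = (11 + 4·13 + 15)/6 = 78/6 = 13
te_Drywall = (3 + 4·5 + 13)/6 = 36/6 = 6
te_Painting = (5 + 4·6 + 7)/6 = 36/6 = 6

Forward pass:
ES_Foundation = 0; EF_Foundation = 8
ES_Framing = 0; EF_Framing = 2
ES_Roofing = max(EF_Foundation=8, EF_Framing=2) = 8; EF_Roofing = 8+5 = 13
ES_Electrical rough-in = max(EF_Foundation=8, EF_Framing=2) = 8; EF_Electrical rough-in = 8+6 = 14
ES_Plumbing rough-in = max(EF_Foundation=8, EF_Framing=2) = 8; EF_Plumbing rough-in = 8+16 = 24
ES_HVAC install = max(EF_Foundation=8, EF_Framing=2) = 8; EF_HVAC install = 8+11 = 19
ES_Insulation = 19; EF_Insulation = 19+13 = 32
ES_Drywall = 8; EF_Drywall = 8+6 = 14
ES_Painting = max(EF_Framing=2, EF_Roofing=13, EF_Electrical rough-in=14, EF_Plumbing rough-in=24, EF_Insulation=32, EF_Drywall=14) = 32; EF_Painting = 32+6 = 38
Expected project duration μ = 38 days. Critical path: Foundation → HVAC install → Insulation → Painting.

38 days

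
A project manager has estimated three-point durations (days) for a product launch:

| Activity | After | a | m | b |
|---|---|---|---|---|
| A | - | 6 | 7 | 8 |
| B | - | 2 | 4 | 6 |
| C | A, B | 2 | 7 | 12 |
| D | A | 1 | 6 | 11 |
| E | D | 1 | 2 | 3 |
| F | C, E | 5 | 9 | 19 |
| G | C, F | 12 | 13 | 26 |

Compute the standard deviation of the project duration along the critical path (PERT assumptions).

3.73 days

te_A = (6 + 4·7 + 8)/6 = 42/6 = 7; σ²_A = ((8−6)/6)² = 0.111
te_B = (2 + 4·4 + 6)/6 = 24/6 = 4; σ²_B = ((6−2)/6)² = 0.444
te_C = (2 + 4·7 + 12)/6 = 42/6 = 7; σ²_C = ((12−2)/6)² = 2.778
te_D = (1 + 4·6 + 11)/6 = 36/6 = 6; σ²_D = ((11−1)/6)² = 2.778
te_E = (1 + 4·2 + 3)/6 = 12/6 = 2; σ²_E = ((3−1)/6)² = 0.111
te_F = (5 + 4·9 + 19)/6 = 60/6 = 10; σ²_F = ((19−5)/6)² = 5.444
te_G = (12 + 4·13 + 26)/6 = 90/6 = 15; σ²_G = ((26−12)/6)² = 5.444

Forward pass:
ES_A = 0; EF_A = 7
ES_B = 0; EF_B = 4
ES_C = max(EF_A=7, EF_B=4) = 7; EF_C = 7+7 = 14
ES_D = 7; EF_D = 7+6 = 13
ES_E = 13; EF_E = 13+2 = 15
ES_F = max(EF_C=14, EF_E=15) = 15; EF_F = 15+10 = 25
ES_G = max(EF_C=14, EF_F=25) = 25; EF_G = 25+15 = 40
Expected project duration μ = 40 days. Critical path: A → D → E → F → G.

Variance along critical path = 0.111 + 2.778 + 0.111 + 5.444 + 5.444 = 13.889
σ = √13.889 = 3.727 days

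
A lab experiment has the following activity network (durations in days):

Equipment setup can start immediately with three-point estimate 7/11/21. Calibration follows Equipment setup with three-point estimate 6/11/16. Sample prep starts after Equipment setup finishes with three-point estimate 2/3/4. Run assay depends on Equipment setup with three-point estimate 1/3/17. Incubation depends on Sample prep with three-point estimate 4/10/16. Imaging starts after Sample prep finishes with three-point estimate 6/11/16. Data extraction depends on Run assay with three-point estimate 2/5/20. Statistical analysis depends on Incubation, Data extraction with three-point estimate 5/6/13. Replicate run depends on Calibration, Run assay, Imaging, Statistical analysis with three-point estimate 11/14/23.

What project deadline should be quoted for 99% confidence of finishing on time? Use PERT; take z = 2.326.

56.1 days

te_Equipment setup = (7 + 4·11 + 21)/6 = 72/6 = 12; σ²_Equipment setup = ((21−7)/6)² = 5.444
te_Calibration = (6 + 4·11 + 16)/6 = 66/6 = 11; σ²_Calibration = ((16−6)/6)² = 2.778
te_Sample prep = (2 + 4·3 + 4)/6 = 18/6 = 3; σ²_Sample prep = ((4−2)/6)² = 0.111
te_Run assay = (1 + 4·3 + 17)/6 = 30/6 = 5; σ²_Run assay = ((17−1)/6)² = 7.111
te_Incubation = (4 + 4·10 + 16)/6 = 60/6 = 10; σ²_Incubation = ((16−4)/6)² = 4.000
te_Imaging = (6 + 4·11 + 16)/6 = 66/6 = 11; σ²_Imaging = ((16−6)/6)² = 2.778
te_Data extraction = (2 + 4·5 + 20)/6 = 42/6 = 7; σ²_Data extraction = ((20−2)/6)² = 9.000
te_Statistical analysis = (5 + 4·6 + 13)/6 = 42/6 = 7; σ²_Statistical analysis = ((13−5)/6)² = 1.778
te_Replicate run = (11 + 4·14 + 23)/6 = 90/6 = 15; σ²_Replicate run = ((23−11)/6)² = 4.000

Forward pass:
ES_Equipment setup = 0; EF_Equipment setup = 12
ES_Calibration = 12; EF_Calibration = 12+11 = 23
ES_Sample prep = 12; EF_Sample prep = 12+3 = 15
ES_Run assay = 12; EF_Run assay = 12+5 = 17
ES_Incubation = 15; EF_Incubation = 15+10 = 25
ES_Imaging = 15; EF_Imaging = 15+11 = 26
ES_Data extraction = 17; EF_Data extraction = 17+7 = 24
ES_Statistical analysis = max(EF_Incubation=25, EF_Data extraction=24) = 25; EF_Statistical analysis = 25+7 = 32
ES_Replicate run = max(EF_Calibration=23, EF_Run assay=17, EF_Imaging=26, EF_Statistical analysis=32) = 32; EF_Replicate run = 32+15 = 47
Expected project duration μ = 47 days. Critical path: Equipment setup → Sample prep → Incubation → Statistical analysis → Replicate run.

Variance along critical path = 5.444 + 0.111 + 4.000 + 1.778 + 4.000 = 15.333; σ = 3.916 days.
D = μ + z·σ = 47 + 2.326·3.916 = 56.1 days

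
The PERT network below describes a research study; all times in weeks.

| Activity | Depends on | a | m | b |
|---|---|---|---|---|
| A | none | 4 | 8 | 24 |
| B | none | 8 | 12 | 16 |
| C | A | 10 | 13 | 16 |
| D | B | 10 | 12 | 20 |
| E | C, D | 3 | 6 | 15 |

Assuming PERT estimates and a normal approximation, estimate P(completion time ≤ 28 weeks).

te_A = (4 + 4·8 + 24)/6 = 60/6 = 10; σ²_A = ((24−4)/6)² = 11.111
te_B = (8 + 4·12 + 16)/6 = 72/6 = 12; σ²_B = ((16−8)/6)² = 1.778
te_C = (10 + 4·13 + 16)/6 = 78/6 = 13; σ²_C = ((16−10)/6)² = 1.000
te_D = (10 + 4·12 + 20)/6 = 78/6 = 13; σ²_D = ((20−10)/6)² = 2.778
te_E = (3 + 4·6 + 15)/6 = 42/6 = 7; σ²_E = ((15−3)/6)² = 4.000

Forward pass:
ES_A = 0; EF_A = 10
ES_B = 0; EF_B = 12
ES_C = 10; EF_C = 10+13 = 23
ES_D = 12; EF_D = 12+13 = 25
ES_E = max(EF_C=23, EF_D=25) = 25; EF_E = 25+7 = 32
Expected project duration μ = 32 weeks. Critical path: B → D → E.

Variance along critical path = 1.778 + 2.778 + 4.000 = 8.556; σ = √8.556 = 2.925 weeks.
Z = (28 − 32) / 2.925 = -1.368
P(T ≤ 28) = Φ(-1.368) ≈ 0.086

0.086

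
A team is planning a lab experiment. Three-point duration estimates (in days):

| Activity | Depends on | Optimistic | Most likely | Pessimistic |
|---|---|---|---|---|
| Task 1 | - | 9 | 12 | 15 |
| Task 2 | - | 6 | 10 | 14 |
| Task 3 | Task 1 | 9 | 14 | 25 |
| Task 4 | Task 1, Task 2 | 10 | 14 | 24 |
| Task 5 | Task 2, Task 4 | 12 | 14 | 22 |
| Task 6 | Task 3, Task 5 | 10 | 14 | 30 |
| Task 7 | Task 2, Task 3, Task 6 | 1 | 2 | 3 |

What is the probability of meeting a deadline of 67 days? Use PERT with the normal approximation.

te_Task 1 = (9 + 4·12 + 15)/6 = 72/6 = 12; σ²_Task 1 = ((15−9)/6)² = 1.000
te_Task 2 = (6 + 4·10 + 14)/6 = 60/6 = 10; σ²_Task 2 = ((14−6)/6)² = 1.778
te_Task 3 = (9 + 4·14 + 25)/6 = 90/6 = 15; σ²_Task 3 = ((25−9)/6)² = 7.111
te_Task 4 = (10 + 4·14 + 24)/6 = 90/6 = 15; σ²_Task 4 = ((24−10)/6)² = 5.444
te_Task 5 = (12 + 4·14 + 22)/6 = 90/6 = 15; σ²_Task 5 = ((22−12)/6)² = 2.778
te_Task 6 = (10 + 4·14 + 30)/6 = 96/6 = 16; σ²_Task 6 = ((30−10)/6)² = 11.111
te_Task 7 = (1 + 4·2 + 3)/6 = 12/6 = 2; σ²_Task 7 = ((3−1)/6)² = 0.111

Forward pass:
ES_Task 1 = 0; EF_Task 1 = 12
ES_Task 2 = 0; EF_Task 2 = 10
ES_Task 3 = 12; EF_Task 3 = 12+15 = 27
ES_Task 4 = max(EF_Task 1=12, EF_Task 2=10) = 12; EF_Task 4 = 12+15 = 27
ES_Task 5 = max(EF_Task 2=10, EF_Task 4=27) = 27; EF_Task 5 = 27+15 = 42
ES_Task 6 = max(EF_Task 3=27, EF_Task 5=42) = 42; EF_Task 6 = 42+16 = 58
ES_Task 7 = max(EF_Task 2=10, EF_Task 3=27, EF_Task 6=58) = 58; EF_Task 7 = 58+2 = 60
Expected project duration μ = 60 days. Critical path: Task 1 → Task 4 → Task 5 → Task 6 → Task 7.

Variance along critical path = 1.000 + 5.444 + 2.778 + 11.111 + 0.111 = 20.444; σ = √20.444 = 4.522 days.
Z = (67 − 60) / 4.522 = 1.548
P(T ≤ 67) = Φ(1.548) ≈ 0.939

0.939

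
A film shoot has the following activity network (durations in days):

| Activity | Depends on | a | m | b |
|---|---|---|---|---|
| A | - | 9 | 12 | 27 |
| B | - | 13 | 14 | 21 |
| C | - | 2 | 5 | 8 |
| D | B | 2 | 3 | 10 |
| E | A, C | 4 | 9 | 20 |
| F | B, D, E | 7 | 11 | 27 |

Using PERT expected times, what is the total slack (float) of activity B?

5 days

te_A = (9 + 4·12 + 27)/6 = 84/6 = 14
te_B = (13 + 4·14 + 21)/6 = 90/6 = 15
te_C = (2 + 4·5 + 8)/6 = 30/6 = 5
te_D = (2 + 4·3 + 10)/6 = 24/6 = 4
te_E = (4 + 4·9 + 20)/6 = 60/6 = 10
te_F = (7 + 4·11 + 27)/6 = 78/6 = 13

Forward pass:
ES_A = 0; EF_A = 14
ES_B = 0; EF_B = 15
ES_C = 0; EF_C = 5
ES_D = 15; EF_D = 15+4 = 19
ES_E = max(EF_A=14, EF_C=5) = 14; EF_E = 14+10 = 24
ES_F = max(EF_B=15, EF_D=19, EF_E=24) = 24; EF_F = 24+13 = 37
Expected project duration μ = 37 days. Critical path: A → E → F.

Backward pass:
LF_F = 37; LS_F = 37−13 = 24
LF_E = LS_F = 24; LS_E = 24−10 = 14
LF_D = LS_F = 24; LS_D = 24−4 = 20
LF_C = LS_E = 14; LS_C = 14−5 = 9
LF_B = min(LS_D=20, LS_F=24) = 20; LS_B = 20−15 = 5
LF_A = LS_E = 14; LS_A = 14−14 = 0
Slack_B = LS_B − ES_B = 5 − 0 = 5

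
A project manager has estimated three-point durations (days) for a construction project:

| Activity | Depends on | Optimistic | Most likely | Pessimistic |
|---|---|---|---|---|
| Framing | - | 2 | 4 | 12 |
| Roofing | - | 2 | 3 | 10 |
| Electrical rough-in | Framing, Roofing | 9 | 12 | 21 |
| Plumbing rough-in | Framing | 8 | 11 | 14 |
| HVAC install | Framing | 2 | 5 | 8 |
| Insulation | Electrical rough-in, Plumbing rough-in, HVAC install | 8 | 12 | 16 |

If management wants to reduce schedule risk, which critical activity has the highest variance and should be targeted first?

Electrical rough-in

te_Framing = (2 + 4·4 + 12)/6 = 30/6 = 5; σ²_Framing = ((12−2)/6)² = 2.778
te_Roofing = (2 + 4·3 + 10)/6 = 24/6 = 4; σ²_Roofing = ((10−2)/6)² = 1.778
te_Electrical rough-in = (9 + 4·12 + 21)/6 = 78/6 = 13; σ²_Electrical rough-in = ((21−9)/6)² = 4.000
te_Plumbing rough-in = (8 + 4·11 + 14)/6 = 66/6 = 11; σ²_Plumbing rough-in = ((14−8)/6)² = 1.000
te_HVAC install = (2 + 4·5 + 8)/6 = 30/6 = 5; σ²_HVAC install = ((8−2)/6)² = 1.000
te_Insulation = (8 + 4·12 + 16)/6 = 72/6 = 12; σ²_Insulation = ((16−8)/6)² = 1.778

Forward pass:
ES_Framing = 0; EF_Framing = 5
ES_Roofing = 0; EF_Roofing = 4
ES_Electrical rough-in = max(EF_Framing=5, EF_Roofing=4) = 5; EF_Electrical rough-in = 5+13 = 18
ES_Plumbing rough-in = 5; EF_Plumbing rough-in = 5+11 = 16
ES_HVAC install = 5; EF_HVAC install = 5+5 = 10
ES_Insulation = max(EF_Electrical rough-in=18, EF_Plumbing rough-in=16, EF_HVAC install=10) = 18; EF_Insulation = 18+12 = 30
Expected project duration μ = 30 days. Critical path: Framing → Electrical rough-in → Insulation.

Variances on critical path: σ²_Framing=2.778, σ²_Electrical rough-in=4.000, σ²_Insulation=1.778.
Largest is σ²_Electrical rough-in = 4.000.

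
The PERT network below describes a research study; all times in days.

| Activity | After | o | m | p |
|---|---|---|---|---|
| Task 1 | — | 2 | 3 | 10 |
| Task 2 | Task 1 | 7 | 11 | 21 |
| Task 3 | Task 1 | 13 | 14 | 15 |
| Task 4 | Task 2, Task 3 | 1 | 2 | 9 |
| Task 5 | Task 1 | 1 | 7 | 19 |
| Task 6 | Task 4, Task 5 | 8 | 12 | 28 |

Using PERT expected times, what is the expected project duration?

te_Task 1 = (2 + 4·3 + 10)/6 = 24/6 = 4
te_Task 2 = (7 + 4·11 + 21)/6 = 72/6 = 12
te_Task 3 = (13 + 4·14 + 15)/6 = 84/6 = 14
te_Task 4 = (1 + 4·2 + 9)/6 = 18/6 = 3
te_Task 5 = (1 + 4·7 + 19)/6 = 48/6 = 8
te_Task 6 = (8 + 4·12 + 28)/6 = 84/6 = 14

Forward pass:
ES_Task 1 = 0; EF_Task 1 = 4
ES_Task 2 = 4; EF_Task 2 = 4+12 = 16
ES_Task 3 = 4; EF_Task 3 = 4+14 = 18
ES_Task 4 = max(EF_Task 2=16, EF_Task 3=18) = 18; EF_Task 4 = 18+3 = 21
ES_Task 5 = 4; EF_Task 5 = 4+8 = 12
ES_Task 6 = max(EF_Task 4=21, EF_Task 5=12) = 21; EF_Task 6 = 21+14 = 35
Expected project duration μ = 35 days. Critical path: Task 1 → Task 3 → Task 4 → Task 6.

35 days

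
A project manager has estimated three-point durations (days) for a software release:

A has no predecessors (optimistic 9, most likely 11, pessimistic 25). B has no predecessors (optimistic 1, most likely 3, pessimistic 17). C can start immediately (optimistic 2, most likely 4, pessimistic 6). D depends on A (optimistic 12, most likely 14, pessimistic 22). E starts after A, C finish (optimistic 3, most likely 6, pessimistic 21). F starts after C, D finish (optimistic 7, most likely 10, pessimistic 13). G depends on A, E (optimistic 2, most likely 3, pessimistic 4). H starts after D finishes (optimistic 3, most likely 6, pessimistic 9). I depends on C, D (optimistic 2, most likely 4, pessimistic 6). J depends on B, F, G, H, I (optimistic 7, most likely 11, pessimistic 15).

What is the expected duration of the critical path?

te_A = (9 + 4·11 + 25)/6 = 78/6 = 13
te_B = (1 + 4·3 + 17)/6 = 30/6 = 5
te_C = (2 + 4·4 + 6)/6 = 24/6 = 4
te_D = (12 + 4·14 + 22)/6 = 90/6 = 15
te_E = (3 + 4·6 + 21)/6 = 48/6 = 8
te_F = (7 + 4·10 + 13)/6 = 60/6 = 10
te_G = (2 + 4·3 + 4)/6 = 18/6 = 3
te_H = (3 + 4·6 + 9)/6 = 36/6 = 6
te_I = (2 + 4·4 + 6)/6 = 24/6 = 4
te_J = (7 + 4·11 + 15)/6 = 66/6 = 11

Forward pass:
ES_A = 0; EF_A = 13
ES_B = 0; EF_B = 5
ES_C = 0; EF_C = 4
ES_D = 13; EF_D = 13+15 = 28
ES_E = max(EF_A=13, EF_C=4) = 13; EF_E = 13+8 = 21
ES_F = max(EF_C=4, EF_D=28) = 28; EF_F = 28+10 = 38
ES_G = max(EF_A=13, EF_E=21) = 21; EF_G = 21+3 = 24
ES_H = 28; EF_H = 28+6 = 34
ES_I = max(EF_C=4, EF_D=28) = 28; EF_I = 28+4 = 32
ES_J = max(EF_B=5, EF_F=38, EF_G=24, EF_H=34, EF_I=32) = 38; EF_J = 38+11 = 49
Expected project duration μ = 49 days. Critical path: A → D → F → J.

49 days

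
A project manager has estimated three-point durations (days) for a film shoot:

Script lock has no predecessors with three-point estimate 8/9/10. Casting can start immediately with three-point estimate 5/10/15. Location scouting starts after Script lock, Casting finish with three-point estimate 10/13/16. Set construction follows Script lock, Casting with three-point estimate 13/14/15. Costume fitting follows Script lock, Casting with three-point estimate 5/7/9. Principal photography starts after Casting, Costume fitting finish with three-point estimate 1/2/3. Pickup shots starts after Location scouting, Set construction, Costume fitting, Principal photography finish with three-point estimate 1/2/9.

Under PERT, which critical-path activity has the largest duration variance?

Casting

te_Script lock = (8 + 4·9 + 10)/6 = 54/6 = 9; σ²_Script lock = ((10−8)/6)² = 0.111
te_Casting = (5 + 4·10 + 15)/6 = 60/6 = 10; σ²_Casting = ((15−5)/6)² = 2.778
te_Location scouting = (10 + 4·13 + 16)/6 = 78/6 = 13; σ²_Location scouting = ((16−10)/6)² = 1.000
te_Set construction = (13 + 4·14 + 15)/6 = 84/6 = 14; σ²_Set construction = ((15−13)/6)² = 0.111
te_Costume fitting = (5 + 4·7 + 9)/6 = 42/6 = 7; σ²_Costume fitting = ((9−5)/6)² = 0.444
te_Principal photography = (1 + 4·2 + 3)/6 = 12/6 = 2; σ²_Principal photography = ((3−1)/6)² = 0.111
te_Pickup shots = (1 + 4·2 + 9)/6 = 18/6 = 3; σ²_Pickup shots = ((9−1)/6)² = 1.778

Forward pass:
ES_Script lock = 0; EF_Script lock = 9
ES_Casting = 0; EF_Casting = 10
ES_Location scouting = max(EF_Script lock=9, EF_Casting=10) = 10; EF_Location scouting = 10+13 = 23
ES_Set construction = max(EF_Script lock=9, EF_Casting=10) = 10; EF_Set construction = 10+14 = 24
ES_Costume fitting = max(EF_Script lock=9, EF_Casting=10) = 10; EF_Costume fitting = 10+7 = 17
ES_Principal photography = max(EF_Casting=10, EF_Costume fitting=17) = 17; EF_Principal photography = 17+2 = 19
ES_Pickup shots = max(EF_Location scouting=23, EF_Set construction=24, EF_Costume fitting=17, EF_Principal photography=19) = 24; EF_Pickup shots = 24+3 = 27
Expected project duration μ = 27 days. Critical path: Casting → Set construction → Pickup shots.

Variances on critical path: σ²_Casting=2.778, σ²_Set construction=0.111, σ²_Pickup shots=1.778.
Largest is σ²_Casting = 2.778.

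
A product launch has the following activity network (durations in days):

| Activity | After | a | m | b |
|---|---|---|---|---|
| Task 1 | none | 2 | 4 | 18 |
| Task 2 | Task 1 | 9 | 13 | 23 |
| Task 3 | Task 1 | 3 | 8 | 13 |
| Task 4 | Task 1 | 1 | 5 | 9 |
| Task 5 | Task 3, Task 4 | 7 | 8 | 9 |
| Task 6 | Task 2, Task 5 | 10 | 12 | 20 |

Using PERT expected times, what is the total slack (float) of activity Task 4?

3 days

te_Task 1 = (2 + 4·4 + 18)/6 = 36/6 = 6
te_Task 2 = (9 + 4·13 + 23)/6 = 84/6 = 14
te_Task 3 = (3 + 4·8 + 13)/6 = 48/6 = 8
te_Task 4 = (1 + 4·5 + 9)/6 = 30/6 = 5
te_Task 5 = (7 + 4·8 + 9)/6 = 48/6 = 8
te_Task 6 = (10 + 4·12 + 20)/6 = 78/6 = 13

Forward pass:
ES_Task 1 = 0; EF_Task 1 = 6
ES_Task 2 = 6; EF_Task 2 = 6+14 = 20
ES_Task 3 = 6; EF_Task 3 = 6+8 = 14
ES_Task 4 = 6; EF_Task 4 = 6+5 = 11
ES_Task 5 = max(EF_Task 3=14, EF_Task 4=11) = 14; EF_Task 5 = 14+8 = 22
ES_Task 6 = max(EF_Task 2=20, EF_Task 5=22) = 22; EF_Task 6 = 22+13 = 35
Expected project duration μ = 35 days. Critical path: Task 1 → Task 3 → Task 5 → Task 6.

Backward pass:
LF_Task 6 = 35; LS_Task 6 = 35−13 = 22
LF_Task 5 = LS_Task 6 = 22; LS_Task 5 = 22−8 = 14
LF_Task 4 = LS_Task 5 = 14; LS_Task 4 = 14−5 = 9
LF_Task 3 = LS_Task 5 = 14; LS_Task 3 = 14−8 = 6
LF_Task 2 = LS_Task 6 = 22; LS_Task 2 = 22−14 = 8
LF_Task 1 = min(LS_Task 2=8, LS_Task 3=6, LS_Task 4=9) = 6; LS_Task 1 = 6−6 = 0
Slack_Task 4 = LS_Task 4 − ES_Task 4 = 9 − 6 = 3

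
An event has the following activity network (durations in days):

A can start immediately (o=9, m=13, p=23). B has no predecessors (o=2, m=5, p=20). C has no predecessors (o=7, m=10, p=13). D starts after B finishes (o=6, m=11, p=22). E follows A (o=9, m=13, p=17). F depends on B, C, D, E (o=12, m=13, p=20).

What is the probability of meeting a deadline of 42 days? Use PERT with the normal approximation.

te_A = (9 + 4·13 + 23)/6 = 84/6 = 14; σ²_A = ((23−9)/6)² = 5.444
te_B = (2 + 4·5 + 20)/6 = 42/6 = 7; σ²_B = ((20−2)/6)² = 9.000
te_C = (7 + 4·10 + 13)/6 = 60/6 = 10; σ²_C = ((13−7)/6)² = 1.000
te_D = (6 + 4·11 + 22)/6 = 72/6 = 12; σ²_D = ((22−6)/6)² = 7.111
te_E = (9 + 4·13 + 17)/6 = 78/6 = 13; σ²_E = ((17−9)/6)² = 1.778
te_F = (12 + 4·13 + 20)/6 = 84/6 = 14; σ²_F = ((20−12)/6)² = 1.778

Forward pass:
ES_A = 0; EF_A = 14
ES_B = 0; EF_B = 7
ES_C = 0; EF_C = 10
ES_D = 7; EF_D = 7+12 = 19
ES_E = 14; EF_E = 14+13 = 27
ES_F = max(EF_B=7, EF_C=10, EF_D=19, EF_E=27) = 27; EF_F = 27+14 = 41
Expected project duration μ = 41 days. Critical path: A → E → F.

Variance along critical path = 5.444 + 1.778 + 1.778 = 9.000; σ = √9.000 = 3.000 days.
Z = (42 − 41) / 3.000 = 0.333
P(T ≤ 42) = Φ(0.333) ≈ 0.631

0.631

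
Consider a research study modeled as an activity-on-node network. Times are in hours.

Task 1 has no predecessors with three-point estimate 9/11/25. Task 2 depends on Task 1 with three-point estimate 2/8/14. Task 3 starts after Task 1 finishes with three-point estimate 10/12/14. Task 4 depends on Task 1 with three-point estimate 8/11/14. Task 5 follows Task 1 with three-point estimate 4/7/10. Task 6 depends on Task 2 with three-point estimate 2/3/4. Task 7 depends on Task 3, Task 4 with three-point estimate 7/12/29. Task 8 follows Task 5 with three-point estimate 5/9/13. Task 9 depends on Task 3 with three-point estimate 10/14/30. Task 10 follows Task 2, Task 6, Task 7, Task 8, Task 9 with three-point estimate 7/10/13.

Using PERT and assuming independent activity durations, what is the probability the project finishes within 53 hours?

0.674

te_Task 1 = (9 + 4·11 + 25)/6 = 78/6 = 13; σ²_Task 1 = ((25−9)/6)² = 7.111
te_Task 2 = (2 + 4·8 + 14)/6 = 48/6 = 8; σ²_Task 2 = ((14−2)/6)² = 4.000
te_Task 3 = (10 + 4·12 + 14)/6 = 72/6 = 12; σ²_Task 3 = ((14−10)/6)² = 0.444
te_Task 4 = (8 + 4·11 + 14)/6 = 66/6 = 11; σ²_Task 4 = ((14−8)/6)² = 1.000
te_Task 5 = (4 + 4·7 + 10)/6 = 42/6 = 7; σ²_Task 5 = ((10−4)/6)² = 1.000
te_Task 6 = (2 + 4·3 + 4)/6 = 18/6 = 3; σ²_Task 6 = ((4−2)/6)² = 0.111
te_Task 7 = (7 + 4·12 + 29)/6 = 84/6 = 14; σ²_Task 7 = ((29−7)/6)² = 13.444
te_Task 8 = (5 + 4·9 + 13)/6 = 54/6 = 9; σ²_Task 8 = ((13−5)/6)² = 1.778
te_Task 9 = (10 + 4·14 + 30)/6 = 96/6 = 16; σ²_Task 9 = ((30−10)/6)² = 11.111
te_Task 10 = (7 + 4·10 + 13)/6 = 60/6 = 10; σ²_Task 10 = ((13−7)/6)² = 1.000

Forward pass:
ES_Task 1 = 0; EF_Task 1 = 13
ES_Task 2 = 13; EF_Task 2 = 13+8 = 21
ES_Task 3 = 13; EF_Task 3 = 13+12 = 25
ES_Task 4 = 13; EF_Task 4 = 13+11 = 24
ES_Task 5 = 13; EF_Task 5 = 13+7 = 20
ES_Task 6 = 21; EF_Task 6 = 21+3 = 24
ES_Task 7 = max(EF_Task 3=25, EF_Task 4=24) = 25; EF_Task 7 = 25+14 = 39
ES_Task 8 = 20; EF_Task 8 = 20+9 = 29
ES_Task 9 = 25; EF_Task 9 = 25+16 = 41
ES_Task 10 = max(EF_Task 2=21, EF_Task 6=24, EF_Task 7=39, EF_Task 8=29, EF_Task 9=41) = 41; EF_Task 10 = 41+10 = 51
Expected project duration μ = 51 hours. Critical path: Task 1 → Task 3 → Task 9 → Task 10.

Variance along critical path = 7.111 + 0.444 + 11.111 + 1.000 = 19.667; σ = √19.667 = 4.435 hours.
Z = (53 − 51) / 4.435 = 0.451
P(T ≤ 53) = Φ(0.451) ≈ 0.674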